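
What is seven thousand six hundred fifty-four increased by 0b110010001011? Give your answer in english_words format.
Convert seven thousand six hundred fifty-four (English words) → 7×1000 + 6×100 + 54 = 7654 (decimal)
Convert 0b110010001011 (binary) → 2048 + 1024 + 128 + 8 + 2 + 1 = 3211 (decimal)
Compute 7654 + 3211 = 10865
Convert 10865 (decimal) → 10865 = 10×1000 + 8×100 + 65 → ten thousand eight hundred sixty-five (English words)
ten thousand eight hundred sixty-five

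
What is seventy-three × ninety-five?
Convert seventy-three (English words) → 73 (decimal)
Convert ninety-five (English words) → 95 (decimal)
Compute 73 × 95 = 6935
6935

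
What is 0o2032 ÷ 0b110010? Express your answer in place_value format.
Convert 0o2032 (octal) → 2×512 + 3×8 + 2 = 1050 (decimal)
Convert 0b110010 (binary) → 32 + 16 + 2 = 50 (decimal)
Compute 1050 ÷ 50 = 21
Convert 21 (decimal) → 21 = 2×10 + 1 → 2 tens, 1 one (place-value notation)
2 tens, 1 one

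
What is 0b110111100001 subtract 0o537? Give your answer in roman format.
Convert 0b110111100001 (binary) → 2048 + 1024 + 256 + 128 + 64 + 32 + 1 = 3553 (decimal)
Convert 0o537 (octal) → 5×64 + 3×8 + 7 = 351 (decimal)
Compute 3553 - 351 = 3202
Convert 3202 (decimal) → 3202 = 1000 + 1000 + 1000 + 100 + 100 + 1 + 1 → MMMCCII (Roman numeral)
MMMCCII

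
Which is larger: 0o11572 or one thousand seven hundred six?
Convert 0o11572 (octal) → 1×4096 + 1×512 + 5×64 + 7×8 + 2 = 4986 (decimal)
Convert one thousand seven hundred six (English words) → 1×1000 + 7×100 + 6 = 1706 (decimal)
Compare 4986 vs 1706: larger = 4986
4986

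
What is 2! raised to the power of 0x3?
Convert 2! (factorial) → 2 (decimal)
Convert 0x3 (hexadecimal) → 3 (decimal)
Compute 2 ^ 3 = 8
8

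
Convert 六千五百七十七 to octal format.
Convert 六千五百七十七 (Chinese numeral) → 6×1000 + 5×100 + 7×10 + 7 = 6577 (decimal)
Convert 6577 (decimal) → 6577 = 1×4096 + 4×512 + 6×64 + 6×8 + 1 → 0o14661 (octal)
0o14661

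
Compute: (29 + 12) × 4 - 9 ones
Convert 9 ones (place-value notation) → 9 (decimal)
Expression in decimal: (29 + 12) × 4 - 9
Parentheses first: 29 + 12 = 41
Multiply: 41 × 4 = 164
Subtract: 164 - 9 = 155
155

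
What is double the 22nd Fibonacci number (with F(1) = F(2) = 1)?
The 22nd Fibonacci number (with F(1) = F(2) = 1) = 17711
Compute 17711 × 2 = 35422
35422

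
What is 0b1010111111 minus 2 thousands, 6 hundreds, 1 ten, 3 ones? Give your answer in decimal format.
Convert 0b1010111111 (binary) → 512 + 128 + 32 + 16 + 8 + 4 + 2 + 1 = 703 (decimal)
Convert 2 thousands, 6 hundreds, 1 ten, 3 ones (place-value notation) → 2×1000 + 6×100 + 1×10 + 3 = 2613 (decimal)
Compute 703 - 2613 = -1910
-1910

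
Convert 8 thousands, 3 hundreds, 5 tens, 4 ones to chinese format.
Convert 8 thousands, 3 hundreds, 5 tens, 4 ones (place-value notation) → 8×1000 + 3×100 + 5×10 + 4 = 8354 (decimal)
Convert 8354 (decimal) → 8354 = 8×1000 + 3×100 + 5×10 + 4 → 八千三百五十四 (Chinese numeral)
八千三百五十四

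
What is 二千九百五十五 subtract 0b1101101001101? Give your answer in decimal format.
Convert 二千九百五十五 (Chinese numeral) → 2×1000 + 9×100 + 5×10 + 5 = 2955 (decimal)
Convert 0b1101101001101 (binary) → 4096 + 2048 + 512 + 256 + 64 + 8 + 4 + 1 = 6989 (decimal)
Compute 2955 - 6989 = -4034
-4034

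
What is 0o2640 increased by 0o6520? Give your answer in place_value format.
Convert 0o2640 (octal) → 2×512 + 6×64 + 4×8 = 1440 (decimal)
Convert 0o6520 (octal) → 6×512 + 5×64 + 2×8 = 3408 (decimal)
Compute 1440 + 3408 = 4848
Convert 4848 (decimal) → 4848 = 4×1000 + 8×100 + 4×10 + 8 → 4 thousands, 8 hundreds, 4 tens, 8 ones (place-value notation)
4 thousands, 8 hundreds, 4 tens, 8 ones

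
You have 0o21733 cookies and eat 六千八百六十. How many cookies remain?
Convert 0o21733 (octal) → 2×4096 + 1×512 + 7×64 + 3×8 + 3 = 9179 (decimal)
Convert 六千八百六十 (Chinese numeral) → 6×1000 + 8×100 + 6×10 = 6860 (decimal)
Compute 9179 - 6860 = 2319
2319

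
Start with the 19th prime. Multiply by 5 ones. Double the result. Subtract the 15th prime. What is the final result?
Convert the 19th prime (prime index) → 67 (decimal)
Start: 67
Convert 5 ones (place-value notation) → 5 (decimal)
67 × 5 = 335
335 × 2 = 670
Convert the 15th prime (prime index) → 47 (decimal)
670 - 47 = 623
623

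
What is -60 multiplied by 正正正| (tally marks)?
Convert 正正正| (tally marks) → 5 + 5 + 5 + 1 = 16 (decimal)
Compute -60 × 16 = -960
-960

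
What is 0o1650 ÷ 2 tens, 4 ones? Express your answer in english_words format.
Convert 0o1650 (octal) → 1×512 + 6×64 + 5×8 = 936 (decimal)
Convert 2 tens, 4 ones (place-value notation) → 2×10 + 4 = 24 (decimal)
Compute 936 ÷ 24 = 39
Convert 39 (decimal) → thirty-nine (English words)
thirty-nine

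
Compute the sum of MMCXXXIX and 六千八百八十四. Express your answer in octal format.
Convert MMCXXXIX (Roman numeral) → 1000 + 1000 + 100 + 10 + 10 + 10 + 9 = 2139 (decimal)
Convert 六千八百八十四 (Chinese numeral) → 6×1000 + 8×100 + 8×10 + 4 = 6884 (decimal)
Compute 2139 + 6884 = 9023
Convert 9023 (decimal) → 9023 = 2×4096 + 1×512 + 4×64 + 7×8 + 7 → 0o21477 (octal)
0o21477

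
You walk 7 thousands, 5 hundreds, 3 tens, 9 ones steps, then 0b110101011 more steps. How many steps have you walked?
Convert 7 thousands, 5 hundreds, 3 tens, 9 ones (place-value notation) → 7×1000 + 5×100 + 3×10 + 9 = 7539 (decimal)
Convert 0b110101011 (binary) → 256 + 128 + 32 + 8 + 2 + 1 = 427 (decimal)
Compute 7539 + 427 = 7966
7966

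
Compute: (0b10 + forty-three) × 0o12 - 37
Convert 0b10 (binary) → 2 (decimal)
Convert forty-three (English words) → 43 (decimal)
Convert 0o12 (octal) → 1×8 + 2 = 10 (decimal)
Expression in decimal: (2 + 43) × 10 - 37
Parentheses first: 2 + 43 = 45
Multiply: 45 × 10 = 450
Subtract: 450 - 37 = 413
413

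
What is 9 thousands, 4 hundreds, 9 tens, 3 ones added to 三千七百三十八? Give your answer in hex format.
Convert 9 thousands, 4 hundreds, 9 tens, 3 ones (place-value notation) → 9×1000 + 4×100 + 9×10 + 3 = 9493 (decimal)
Convert 三千七百三十八 (Chinese numeral) → 3×1000 + 7×100 + 3×10 + 8 = 3738 (decimal)
Compute 9493 + 3738 = 13231
Convert 13231 (decimal) → 13231 = 3×4096 + 3×256 + 10×16 + 15 → 0x33AF (hexadecimal)
0x33AF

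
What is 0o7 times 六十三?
Convert 0o7 (octal) → 7 (decimal)
Convert 六十三 (Chinese numeral) → 6×10 + 3 = 63 (decimal)
Compute 7 × 63 = 441
441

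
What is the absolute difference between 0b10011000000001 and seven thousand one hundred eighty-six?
Convert 0b10011000000001 (binary) → 8192 + 1024 + 512 + 1 = 9729 (decimal)
Convert seven thousand one hundred eighty-six (English words) → 7×1000 + 1×100 + 86 = 7186 (decimal)
Compute |9729 - 7186| = 2543
2543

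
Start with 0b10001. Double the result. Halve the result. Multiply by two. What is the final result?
Convert 0b10001 (binary) → 16 + 1 = 17 (decimal)
Start: 17
17 × 2 = 34
34 ÷ 2 = 17
Convert two (English words) → 2 (decimal)
17 × 2 = 34
34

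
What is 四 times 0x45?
Convert 四 (Chinese numeral) → 4 (decimal)
Convert 0x45 (hexadecimal) → 4×16 + 5 = 69 (decimal)
Compute 4 × 69 = 276
276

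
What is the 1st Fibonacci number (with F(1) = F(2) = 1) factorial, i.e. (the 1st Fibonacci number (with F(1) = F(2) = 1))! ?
Convert the 1st Fibonacci number (with F(1) = F(2) = 1) (Fibonacci index) → 1 (decimal)
Compute 1! = 1
1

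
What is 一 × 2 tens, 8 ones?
Convert 一 (Chinese numeral) → 1 (decimal)
Convert 2 tens, 8 ones (place-value notation) → 2×10 + 8 = 28 (decimal)
Compute 1 × 28 = 28
28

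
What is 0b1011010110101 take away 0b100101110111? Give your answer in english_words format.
Convert 0b1011010110101 (binary) → 4096 + 1024 + 512 + 128 + 32 + 16 + 4 + 1 = 5813 (decimal)
Convert 0b100101110111 (binary) → 2048 + 256 + 64 + 32 + 16 + 4 + 2 + 1 = 2423 (decimal)
Compute 5813 - 2423 = 3390
Convert 3390 (decimal) → 3390 = 3×1000 + 3×100 + 90 → three thousand three hundred ninety (English words)
three thousand three hundred ninety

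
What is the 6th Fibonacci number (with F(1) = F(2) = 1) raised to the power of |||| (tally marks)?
Convert the 6th Fibonacci number (with F(1) = F(2) = 1) (Fibonacci index) → 1, 1, 2, 3, 5, 8 → 8 (decimal)
Convert |||| (tally marks) → 4 (decimal)
Compute 8 ^ 4 = 4096
4096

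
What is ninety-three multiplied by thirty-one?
Convert ninety-three (English words) → 93 (decimal)
Convert thirty-one (English words) → 31 (decimal)
Compute 93 × 31 = 2883
2883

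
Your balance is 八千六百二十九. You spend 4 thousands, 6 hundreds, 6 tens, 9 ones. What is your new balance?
Convert 八千六百二十九 (Chinese numeral) → 8×1000 + 6×100 + 2×10 + 9 = 8629 (decimal)
Convert 4 thousands, 6 hundreds, 6 tens, 9 ones (place-value notation) → 4×1000 + 6×100 + 6×10 + 9 = 4669 (decimal)
Compute 8629 - 4669 = 3960
3960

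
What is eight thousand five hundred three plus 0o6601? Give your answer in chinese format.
Convert eight thousand five hundred three (English words) → 8×1000 + 5×100 + 3 = 8503 (decimal)
Convert 0o6601 (octal) → 6×512 + 6×64 + 1 = 3457 (decimal)
Compute 8503 + 3457 = 11960
Convert 11960 (decimal) → 11960 = 1×10000 + 1×1000 + 9×100 + 6×10 → 一万一千九百六十 (Chinese numeral)
一万一千九百六十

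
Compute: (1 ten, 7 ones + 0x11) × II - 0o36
Convert 1 ten, 7 ones (place-value notation) → 1×10 + 7 = 17 (decimal)
Convert 0x11 (hexadecimal) → 1×16 + 1 = 17 (decimal)
Convert II (Roman numeral) → 1 + 1 = 2 (decimal)
Convert 0o36 (octal) → 3×8 + 6 = 30 (decimal)
Expression in decimal: (17 + 17) × 2 - 30
Parentheses first: 17 + 17 = 34
Multiply: 34 × 2 = 68
Subtract: 68 - 30 = 38
38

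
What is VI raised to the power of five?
Convert VI (Roman numeral) → 5 + 1 = 6 (decimal)
Convert five (English words) → 5 (decimal)
Compute 6 ^ 5 = 7776
7776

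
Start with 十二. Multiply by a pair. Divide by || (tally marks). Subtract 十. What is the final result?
Convert 十二 (Chinese numeral) → 1×10 + 2 = 12 (decimal)
Start: 12
Convert a pair (colloquial) → 2 (decimal)
12 × 2 = 24
Convert || (tally marks) → 2 (decimal)
24 ÷ 2 = 12
Convert 十 (Chinese numeral) → 1×10 = 10 (decimal)
12 - 10 = 2
2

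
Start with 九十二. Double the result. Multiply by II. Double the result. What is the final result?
Convert 九十二 (Chinese numeral) → 9×10 + 2 = 92 (decimal)
Start: 92
92 × 2 = 184
Convert II (Roman numeral) → 1 + 1 = 2 (decimal)
184 × 2 = 368
368 × 2 = 736
736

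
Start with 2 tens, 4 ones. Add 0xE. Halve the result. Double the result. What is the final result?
Convert 2 tens, 4 ones (place-value notation) → 2×10 + 4 = 24 (decimal)
Start: 24
Convert 0xE (hexadecimal) → 14 (decimal)
24 + 14 = 38
38 ÷ 2 = 19
19 × 2 = 38
38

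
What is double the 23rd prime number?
The 23rd prime number = 83
Compute 83 × 2 = 166
166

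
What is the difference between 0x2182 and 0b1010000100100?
Convert 0x2182 (hexadecimal) → 2×4096 + 1×256 + 8×16 + 2 = 8578 (decimal)
Convert 0b1010000100100 (binary) → 4096 + 1024 + 32 + 4 = 5156 (decimal)
Difference: |8578 - 5156| = 3422
3422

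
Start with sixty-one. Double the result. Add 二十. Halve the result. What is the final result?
Convert sixty-one (English words) → 61 (decimal)
Start: 61
61 × 2 = 122
Convert 二十 (Chinese numeral) → 2×10 = 20 (decimal)
122 + 20 = 142
142 ÷ 2 = 71
71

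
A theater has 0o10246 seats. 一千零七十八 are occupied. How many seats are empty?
Convert 0o10246 (octal) → 1×4096 + 2×64 + 4×8 + 6 = 4262 (decimal)
Convert 一千零七十八 (Chinese numeral) → 1×1000 + 7×10 + 8 = 1078 (decimal)
Compute 4262 - 1078 = 3184
3184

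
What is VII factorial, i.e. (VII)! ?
Convert VII (Roman numeral) → 5 + 1 + 1 = 7 (decimal)
Compute 7! = 5040
5040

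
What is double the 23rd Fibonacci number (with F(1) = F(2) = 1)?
The 23rd Fibonacci number (with F(1) = F(2) = 1) = 28657
Compute 28657 × 2 = 57314
57314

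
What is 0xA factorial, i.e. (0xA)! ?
Convert 0xA (hexadecimal) → 10 (decimal)
Compute 10! = 3628800
3628800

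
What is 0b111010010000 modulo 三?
Convert 0b111010010000 (binary) → 2048 + 1024 + 512 + 128 + 16 = 3728 (decimal)
Convert 三 (Chinese numeral) → 3 (decimal)
Compute 3728 mod 3 = 2
2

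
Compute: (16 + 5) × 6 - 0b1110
Convert 0b1110 (binary) → 8 + 4 + 2 = 14 (decimal)
Expression in decimal: (16 + 5) × 6 - 14
Parentheses first: 16 + 5 = 21
Multiply: 21 × 6 = 126
Subtract: 126 - 14 = 112
112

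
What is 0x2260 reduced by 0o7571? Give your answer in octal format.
Convert 0x2260 (hexadecimal) → 2×4096 + 2×256 + 6×16 = 8800 (decimal)
Convert 0o7571 (octal) → 7×512 + 5×64 + 7×8 + 1 = 3961 (decimal)
Compute 8800 - 3961 = 4839
Convert 4839 (decimal) → 4839 = 1×4096 + 1×512 + 3×64 + 4×8 + 7 → 0o11347 (octal)
0o11347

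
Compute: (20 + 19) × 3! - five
Convert 3! (factorial) → 6 (decimal)
Convert five (English words) → 5 (decimal)
Expression in decimal: (20 + 19) × 6 - 5
Parentheses first: 20 + 19 = 39
Multiply: 39 × 6 = 234
Subtract: 234 - 5 = 229
229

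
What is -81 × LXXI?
Convert LXXI (Roman numeral) → 50 + 10 + 10 + 1 = 71 (decimal)
Compute -81 × 71 = -5751
-5751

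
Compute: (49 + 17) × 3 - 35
Parentheses first: 49 + 17 = 66
Multiply: 66 × 3 = 198
Subtract: 198 - 35 = 163
163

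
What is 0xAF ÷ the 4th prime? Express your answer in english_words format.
Convert 0xAF (hexadecimal) → 10×16 + 15 = 175 (decimal)
Convert the 4th prime (prime index) → 7 (decimal)
Compute 175 ÷ 7 = 25
Convert 25 (decimal) → twenty-five (English words)
twenty-five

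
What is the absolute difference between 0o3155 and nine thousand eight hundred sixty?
Convert 0o3155 (octal) → 3×512 + 1×64 + 5×8 + 5 = 1645 (decimal)
Convert nine thousand eight hundred sixty (English words) → 9×1000 + 8×100 + 60 = 9860 (decimal)
Compute |1645 - 9860| = 8215
8215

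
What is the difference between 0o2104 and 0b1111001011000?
Convert 0o2104 (octal) → 2×512 + 1×64 + 4 = 1092 (decimal)
Convert 0b1111001011000 (binary) → 4096 + 2048 + 1024 + 512 + 64 + 16 + 8 = 7768 (decimal)
Difference: |1092 - 7768| = 6676
6676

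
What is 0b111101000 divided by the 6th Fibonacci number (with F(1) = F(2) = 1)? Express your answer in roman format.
Convert 0b111101000 (binary) → 256 + 128 + 64 + 32 + 8 = 488 (decimal)
Convert the 6th Fibonacci number (with F(1) = F(2) = 1) (Fibonacci index) → 1, 1, 2, 3, 5, 8 → 8 (decimal)
Compute 488 ÷ 8 = 61
Convert 61 (decimal) → 61 = 50 + 10 + 1 → LXI (Roman numeral)
LXI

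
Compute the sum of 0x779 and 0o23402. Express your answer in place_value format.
Convert 0x779 (hexadecimal) → 7×256 + 7×16 + 9 = 1913 (decimal)
Convert 0o23402 (octal) → 2×4096 + 3×512 + 4×64 + 2 = 9986 (decimal)
Compute 1913 + 9986 = 11899
Convert 11899 (decimal) → 11899 = 11×1000 + 8×100 + 9×10 + 9 → 11 thousands, 8 hundreds, 9 tens, 9 ones (place-value notation)
11 thousands, 8 hundreds, 9 tens, 9 ones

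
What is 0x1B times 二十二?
Convert 0x1B (hexadecimal) → 1×16 + 11 = 27 (decimal)
Convert 二十二 (Chinese numeral) → 2×10 + 2 = 22 (decimal)
Compute 27 × 22 = 594
594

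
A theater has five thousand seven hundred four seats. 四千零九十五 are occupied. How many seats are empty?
Convert five thousand seven hundred four (English words) → 5×1000 + 7×100 + 4 = 5704 (decimal)
Convert 四千零九十五 (Chinese numeral) → 4×1000 + 9×10 + 5 = 4095 (decimal)
Compute 5704 - 4095 = 1609
1609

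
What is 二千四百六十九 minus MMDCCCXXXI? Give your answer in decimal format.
Convert 二千四百六十九 (Chinese numeral) → 2×1000 + 4×100 + 6×10 + 9 = 2469 (decimal)
Convert MMDCCCXXXI (Roman numeral) → 1000 + 1000 + 500 + 100 + 100 + 100 + 10 + 10 + 10 + 1 = 2831 (decimal)
Compute 2469 - 2831 = -362
-362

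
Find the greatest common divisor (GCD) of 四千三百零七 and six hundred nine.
Convert 四千三百零七 (Chinese numeral) → 4×1000 + 3×100 + 7 = 4307 (decimal)
Convert six hundred nine (English words) → 6×100 + 9 = 609 (decimal)
Compute gcd(4307, 609) = 1
1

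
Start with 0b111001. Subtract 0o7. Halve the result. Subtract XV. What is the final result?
Convert 0b111001 (binary) → 32 + 16 + 8 + 1 = 57 (decimal)
Start: 57
Convert 0o7 (octal) → 7 (decimal)
57 - 7 = 50
50 ÷ 2 = 25
Convert XV (Roman numeral) → 10 + 5 = 15 (decimal)
25 - 15 = 10
10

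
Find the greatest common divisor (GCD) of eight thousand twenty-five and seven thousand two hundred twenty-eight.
Convert eight thousand twenty-five (English words) → 8×1000 + 25 = 8025 (decimal)
Convert seven thousand two hundred twenty-eight (English words) → 7×1000 + 2×100 + 28 = 7228 (decimal)
Compute gcd(8025, 7228) = 1
1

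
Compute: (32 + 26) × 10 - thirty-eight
Convert thirty-eight (English words) → 38 (decimal)
Expression in decimal: (32 + 26) × 10 - 38
Parentheses first: 32 + 26 = 58
Multiply: 58 × 10 = 580
Subtract: 580 - 38 = 542
542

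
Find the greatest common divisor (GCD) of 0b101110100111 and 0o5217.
Convert 0b101110100111 (binary) → 2048 + 512 + 256 + 128 + 32 + 4 + 2 + 1 = 2983 (decimal)
Convert 0o5217 (octal) → 5×512 + 2×64 + 1×8 + 7 = 2703 (decimal)
Compute gcd(2983, 2703) = 1
1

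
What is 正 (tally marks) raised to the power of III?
Convert 正 (tally marks) → 5 (decimal)
Convert III (Roman numeral) → 1 + 1 + 1 = 3 (decimal)
Compute 5 ^ 3 = 125
125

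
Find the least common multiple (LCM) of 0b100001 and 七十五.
Convert 0b100001 (binary) → 32 + 1 = 33 (decimal)
Convert 七十五 (Chinese numeral) → 7×10 + 5 = 75 (decimal)
Compute lcm(33, 75) = 825
825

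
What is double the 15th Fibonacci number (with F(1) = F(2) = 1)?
The 15th Fibonacci number (with F(1) = F(2) = 1): 1, 1, 2, 3, 5, 8, 13, 21, 34, 55, 89, 144, 233, 377, 610 → 610
Compute 610 × 2 = 1220
1220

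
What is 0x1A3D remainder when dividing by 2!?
Convert 0x1A3D (hexadecimal) → 1×4096 + 10×256 + 3×16 + 13 = 6717 (decimal)
Convert 2! (factorial) → 2 (decimal)
Compute 6717 mod 2 = 1
1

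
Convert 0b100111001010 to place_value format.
Convert 0b100111001010 (binary) → 2048 + 256 + 128 + 64 + 8 + 2 = 2506 (decimal)
Convert 2506 (decimal) → 2506 = 2×1000 + 5×100 + 6 → 2 thousands, 5 hundreds, 6 ones (place-value notation)
2 thousands, 5 hundreds, 6 ones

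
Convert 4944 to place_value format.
Convert 4944 (decimal) → 4944 = 4×1000 + 9×100 + 4×10 + 4 → 4 thousands, 9 hundreds, 4 tens, 4 ones (place-value notation)
4 thousands, 9 hundreds, 4 tens, 4 ones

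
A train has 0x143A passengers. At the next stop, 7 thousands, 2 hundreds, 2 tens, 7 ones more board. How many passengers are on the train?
Convert 0x143A (hexadecimal) → 1×4096 + 4×256 + 3×16 + 10 = 5178 (decimal)
Convert 7 thousands, 2 hundreds, 2 tens, 7 ones (place-value notation) → 7×1000 + 2×100 + 2×10 + 7 = 7227 (decimal)
Compute 5178 + 7227 = 12405
12405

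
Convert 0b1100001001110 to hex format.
Convert 0b1100001001110 (binary) → 4096 + 2048 + 64 + 8 + 4 + 2 = 6222 (decimal)
Convert 6222 (decimal) → 6222 = 1×4096 + 8×256 + 4×16 + 14 → 0x184E (hexadecimal)
0x184E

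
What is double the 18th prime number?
The 18th prime number = 61
Compute 61 × 2 = 122
122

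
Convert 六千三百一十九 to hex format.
Convert 六千三百一十九 (Chinese numeral) → 6×1000 + 3×100 + 1×10 + 9 = 6319 (decimal)
Convert 6319 (decimal) → 6319 = 1×4096 + 8×256 + 10×16 + 15 → 0x18AF (hexadecimal)
0x18AF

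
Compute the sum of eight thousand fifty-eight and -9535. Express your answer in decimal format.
Convert eight thousand fifty-eight (English words) → 8×1000 + 58 = 8058 (decimal)
Compute 8058 + -9535 = -1477
-1477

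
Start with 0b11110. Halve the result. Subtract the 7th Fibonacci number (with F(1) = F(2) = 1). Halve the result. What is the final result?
Convert 0b11110 (binary) → 16 + 8 + 4 + 2 = 30 (decimal)
Start: 30
30 ÷ 2 = 15
Convert the 7th Fibonacci number (with F(1) = F(2) = 1) (Fibonacci index) → 1, 1, 2, 3, 5, 8, 13 → 13 (decimal)
15 - 13 = 2
2 ÷ 2 = 1
1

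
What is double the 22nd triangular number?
The 22nd triangular number = 22×23/2 = 253
Compute 253 × 2 = 506
506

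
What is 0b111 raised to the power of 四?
Convert 0b111 (binary) → 4 + 2 + 1 = 7 (decimal)
Convert 四 (Chinese numeral) → 4 (decimal)
Compute 7 ^ 4 = 2401
2401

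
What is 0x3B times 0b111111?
Convert 0x3B (hexadecimal) → 3×16 + 11 = 59 (decimal)
Convert 0b111111 (binary) → 32 + 16 + 8 + 4 + 2 + 1 = 63 (decimal)
Compute 59 × 63 = 3717
3717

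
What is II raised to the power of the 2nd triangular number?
Convert II (Roman numeral) → 1 + 1 = 2 (decimal)
Convert the 2nd triangular number (triangular index) → 2×3/2 = 3 (decimal)
Compute 2 ^ 3 = 8
8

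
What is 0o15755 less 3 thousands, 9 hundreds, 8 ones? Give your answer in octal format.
Convert 0o15755 (octal) → 1×4096 + 5×512 + 7×64 + 5×8 + 5 = 7149 (decimal)
Convert 3 thousands, 9 hundreds, 8 ones (place-value notation) → 3×1000 + 9×100 + 8 = 3908 (decimal)
Compute 7149 - 3908 = 3241
Convert 3241 (decimal) → 3241 = 6×512 + 2×64 + 5×8 + 1 → 0o6251 (octal)
0o6251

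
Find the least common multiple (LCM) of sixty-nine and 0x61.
Convert sixty-nine (English words) → 69 (decimal)
Convert 0x61 (hexadecimal) → 6×16 + 1 = 97 (decimal)
Compute lcm(69, 97) = 6693
6693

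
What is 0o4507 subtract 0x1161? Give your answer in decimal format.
Convert 0o4507 (octal) → 4×512 + 5×64 + 7 = 2375 (decimal)
Convert 0x1161 (hexadecimal) → 1×4096 + 1×256 + 6×16 + 1 = 4449 (decimal)
Compute 2375 - 4449 = -2074
-2074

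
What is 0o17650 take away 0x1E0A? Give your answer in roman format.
Convert 0o17650 (octal) → 1×4096 + 7×512 + 6×64 + 5×8 = 8104 (decimal)
Convert 0x1E0A (hexadecimal) → 1×4096 + 14×256 + 10 = 7690 (decimal)
Compute 8104 - 7690 = 414
Convert 414 (decimal) → 414 = 400 + 10 + 4 → CDXIV (Roman numeral)
CDXIV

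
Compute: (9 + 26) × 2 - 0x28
Convert 0x28 (hexadecimal) → 2×16 + 8 = 40 (decimal)
Expression in decimal: (9 + 26) × 2 - 40
Parentheses first: 9 + 26 = 35
Multiply: 35 × 2 = 70
Subtract: 70 - 40 = 30
30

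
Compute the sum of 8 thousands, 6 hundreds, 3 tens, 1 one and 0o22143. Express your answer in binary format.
Convert 8 thousands, 6 hundreds, 3 tens, 1 one (place-value notation) → 8×1000 + 6×100 + 3×10 + 1 = 8631 (decimal)
Convert 0o22143 (octal) → 2×4096 + 2×512 + 1×64 + 4×8 + 3 = 9315 (decimal)
Compute 8631 + 9315 = 17946
Convert 17946 (decimal) → 17946 = 16384 + 1024 + 512 + 16 + 8 + 2 → 0b100011000011010 (binary)
0b100011000011010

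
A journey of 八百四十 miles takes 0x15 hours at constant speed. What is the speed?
Convert 八百四十 (Chinese numeral) → 8×100 + 4×10 = 840 (decimal)
Convert 0x15 (hexadecimal) → 1×16 + 5 = 21 (decimal)
Compute 840 ÷ 21 = 40
40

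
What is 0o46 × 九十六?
Convert 0o46 (octal) → 4×8 + 6 = 38 (decimal)
Convert 九十六 (Chinese numeral) → 9×10 + 6 = 96 (decimal)
Compute 38 × 96 = 3648
3648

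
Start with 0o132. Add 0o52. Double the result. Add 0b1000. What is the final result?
Convert 0o132 (octal) → 1×64 + 3×8 + 2 = 90 (decimal)
Start: 90
Convert 0o52 (octal) → 5×8 + 2 = 42 (decimal)
90 + 42 = 132
132 × 2 = 264
Convert 0b1000 (binary) → 8 (decimal)
264 + 8 = 272
272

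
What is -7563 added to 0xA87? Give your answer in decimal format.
Convert 0xA87 (hexadecimal) → 10×256 + 8×16 + 7 = 2695 (decimal)
Compute -7563 + 2695 = -4868
-4868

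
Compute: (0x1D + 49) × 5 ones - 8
Convert 0x1D (hexadecimal) → 1×16 + 13 = 29 (decimal)
Convert 5 ones (place-value notation) → 5 (decimal)
Expression in decimal: (29 + 49) × 5 - 8
Parentheses first: 29 + 49 = 78
Multiply: 78 × 5 = 390
Subtract: 390 - 8 = 382
382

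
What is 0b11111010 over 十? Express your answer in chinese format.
Convert 0b11111010 (binary) → 128 + 64 + 32 + 16 + 8 + 2 = 250 (decimal)
Convert 十 (Chinese numeral) → 1×10 = 10 (decimal)
Compute 250 ÷ 10 = 25
Convert 25 (decimal) → 25 = 2×10 + 5 → 二十五 (Chinese numeral)
二十五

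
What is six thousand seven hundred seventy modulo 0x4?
Convert six thousand seven hundred seventy (English words) → 6×1000 + 7×100 + 70 = 6770 (decimal)
Convert 0x4 (hexadecimal) → 4 (decimal)
Compute 6770 mod 4 = 2
2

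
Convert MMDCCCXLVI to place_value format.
Convert MMDCCCXLVI (Roman numeral) → 1000 + 1000 + 500 + 100 + 100 + 100 + 40 + 5 + 1 = 2846 (decimal)
Convert 2846 (decimal) → 2846 = 2×1000 + 8×100 + 4×10 + 6 → 2 thousands, 8 hundreds, 4 tens, 6 ones (place-value notation)
2 thousands, 8 hundreds, 4 tens, 6 ones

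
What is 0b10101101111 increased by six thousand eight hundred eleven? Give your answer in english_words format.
Convert 0b10101101111 (binary) → 1024 + 256 + 64 + 32 + 8 + 4 + 2 + 1 = 1391 (decimal)
Convert six thousand eight hundred eleven (English words) → 6×1000 + 8×100 + 11 = 6811 (decimal)
Compute 1391 + 6811 = 8202
Convert 8202 (decimal) → 8202 = 8×1000 + 2×100 + 2 → eight thousand two hundred two (English words)
eight thousand two hundred two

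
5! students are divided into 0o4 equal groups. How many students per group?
Convert 5! (factorial) → 120 (decimal)
Convert 0o4 (octal) → 4 (decimal)
Compute 120 ÷ 4 = 30
30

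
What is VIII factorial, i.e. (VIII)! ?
Convert VIII (Roman numeral) → 5 + 1 + 1 + 1 = 8 (decimal)
Compute 8! = 40320
40320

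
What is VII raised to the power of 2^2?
Convert VII (Roman numeral) → 5 + 1 + 1 = 7 (decimal)
Convert 2^2 (power) → 4 (decimal)
Compute 7 ^ 4 = 2401
2401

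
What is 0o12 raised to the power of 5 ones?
Convert 0o12 (octal) → 1×8 + 2 = 10 (decimal)
Convert 5 ones (place-value notation) → 5 (decimal)
Compute 10 ^ 5 = 100000
100000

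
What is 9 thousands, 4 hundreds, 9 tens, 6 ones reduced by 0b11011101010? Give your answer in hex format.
Convert 9 thousands, 4 hundreds, 9 tens, 6 ones (place-value notation) → 9×1000 + 4×100 + 9×10 + 6 = 9496 (decimal)
Convert 0b11011101010 (binary) → 1024 + 512 + 128 + 64 + 32 + 8 + 2 = 1770 (decimal)
Compute 9496 - 1770 = 7726
Convert 7726 (decimal) → 7726 = 1×4096 + 14×256 + 2×16 + 14 → 0x1E2E (hexadecimal)
0x1E2E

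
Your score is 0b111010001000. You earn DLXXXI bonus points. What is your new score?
Convert 0b111010001000 (binary) → 2048 + 1024 + 512 + 128 + 8 = 3720 (decimal)
Convert DLXXXI (Roman numeral) → 500 + 50 + 10 + 10 + 10 + 1 = 581 (decimal)
Compute 3720 + 581 = 4301
4301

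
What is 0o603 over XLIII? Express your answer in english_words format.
Convert 0o603 (octal) → 6×64 + 3 = 387 (decimal)
Convert XLIII (Roman numeral) → 40 + 1 + 1 + 1 = 43 (decimal)
Compute 387 ÷ 43 = 9
Convert 9 (decimal) → nine (English words)
nine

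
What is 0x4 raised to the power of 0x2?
Convert 0x4 (hexadecimal) → 4 (decimal)
Convert 0x2 (hexadecimal) → 2 (decimal)
Compute 4 ^ 2 = 16
16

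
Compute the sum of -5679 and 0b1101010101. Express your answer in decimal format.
Convert 0b1101010101 (binary) → 512 + 256 + 64 + 16 + 4 + 1 = 853 (decimal)
Compute -5679 + 853 = -4826
-4826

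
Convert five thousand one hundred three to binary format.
Convert five thousand one hundred three (English words) → 5×1000 + 1×100 + 3 = 5103 (decimal)
Convert 5103 (decimal) → 5103 = 4096 + 512 + 256 + 128 + 64 + 32 + 8 + 4 + 2 + 1 → 0b1001111101111 (binary)
0b1001111101111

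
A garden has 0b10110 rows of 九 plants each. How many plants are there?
Convert 九 (Chinese numeral) → 9 (decimal)
Convert 0b10110 (binary) → 16 + 4 + 2 = 22 (decimal)
Compute 9 × 22 = 198
198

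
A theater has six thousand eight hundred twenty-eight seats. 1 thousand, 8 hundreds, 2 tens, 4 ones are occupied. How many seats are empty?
Convert six thousand eight hundred twenty-eight (English words) → 6×1000 + 8×100 + 28 = 6828 (decimal)
Convert 1 thousand, 8 hundreds, 2 tens, 4 ones (place-value notation) → 1×1000 + 8×100 + 2×10 + 4 = 1824 (decimal)
Compute 6828 - 1824 = 5004
5004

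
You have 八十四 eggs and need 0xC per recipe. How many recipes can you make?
Convert 八十四 (Chinese numeral) → 8×10 + 4 = 84 (decimal)
Convert 0xC (hexadecimal) → 12 (decimal)
Compute 84 ÷ 12 = 7
7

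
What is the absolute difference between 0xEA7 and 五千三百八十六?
Convert 0xEA7 (hexadecimal) → 14×256 + 10×16 + 7 = 3751 (decimal)
Convert 五千三百八十六 (Chinese numeral) → 5×1000 + 3×100 + 8×10 + 6 = 5386 (decimal)
Compute |3751 - 5386| = 1635
1635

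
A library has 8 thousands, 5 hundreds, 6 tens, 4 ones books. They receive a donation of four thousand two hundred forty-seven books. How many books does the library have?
Convert 8 thousands, 5 hundreds, 6 tens, 4 ones (place-value notation) → 8×1000 + 5×100 + 6×10 + 4 = 8564 (decimal)
Convert four thousand two hundred forty-seven (English words) → 4×1000 + 2×100 + 47 = 4247 (decimal)
Compute 8564 + 4247 = 12811
12811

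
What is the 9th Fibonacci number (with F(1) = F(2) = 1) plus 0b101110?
The 9th Fibonacci number (with F(1) = F(2) = 1): 1, 1, 2, 3, 5, 8, 13, 21, 34 → 34
Convert 0b101110 (binary) → 32 + 8 + 4 + 2 = 46 (decimal)
Compute 34 + 46 = 80
80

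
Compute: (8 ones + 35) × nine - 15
Convert 8 ones (place-value notation) → 8 (decimal)
Convert nine (English words) → 9 (decimal)
Expression in decimal: (8 + 35) × 9 - 15
Parentheses first: 8 + 35 = 43
Multiply: 43 × 9 = 387
Subtract: 387 - 15 = 372
372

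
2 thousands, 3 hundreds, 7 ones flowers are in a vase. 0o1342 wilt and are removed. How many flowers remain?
Convert 2 thousands, 3 hundreds, 7 ones (place-value notation) → 2×1000 + 3×100 + 7 = 2307 (decimal)
Convert 0o1342 (octal) → 1×512 + 3×64 + 4×8 + 2 = 738 (decimal)
Compute 2307 - 738 = 1569
1569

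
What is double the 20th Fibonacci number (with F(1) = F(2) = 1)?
The 20th Fibonacci number (with F(1) = F(2) = 1) = 6765
Compute 6765 × 2 = 13530
13530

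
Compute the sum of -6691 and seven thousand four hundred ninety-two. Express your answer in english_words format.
Convert seven thousand four hundred ninety-two (English words) → 7×1000 + 4×100 + 92 = 7492 (decimal)
Compute -6691 + 7492 = 801
Convert 801 (decimal) → 801 = 8×100 + 1 → eight hundred one (English words)
eight hundred one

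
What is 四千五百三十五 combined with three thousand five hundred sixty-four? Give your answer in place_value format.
Convert 四千五百三十五 (Chinese numeral) → 4×1000 + 5×100 + 3×10 + 5 = 4535 (decimal)
Convert three thousand five hundred sixty-four (English words) → 3×1000 + 5×100 + 64 = 3564 (decimal)
Compute 4535 + 3564 = 8099
Convert 8099 (decimal) → 8099 = 8×1000 + 9×10 + 9 → 8 thousands, 9 tens, 9 ones (place-value notation)
8 thousands, 9 tens, 9 ones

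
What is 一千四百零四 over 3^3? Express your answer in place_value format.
Convert 一千四百零四 (Chinese numeral) → 1×1000 + 4×100 + 4 = 1404 (decimal)
Convert 3^3 (power) → 27 (decimal)
Compute 1404 ÷ 27 = 52
Convert 52 (decimal) → 52 = 5×10 + 2 → 5 tens, 2 ones (place-value notation)
5 tens, 2 ones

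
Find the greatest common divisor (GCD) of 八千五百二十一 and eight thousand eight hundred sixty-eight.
Convert 八千五百二十一 (Chinese numeral) → 8×1000 + 5×100 + 2×10 + 1 = 8521 (decimal)
Convert eight thousand eight hundred sixty-eight (English words) → 8×1000 + 8×100 + 68 = 8868 (decimal)
Compute gcd(8521, 8868) = 1
1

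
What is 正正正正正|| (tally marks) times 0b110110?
Convert 正正正正正|| (tally marks) → 5 + 5 + 5 + 5 + 5 + 2 = 27 (decimal)
Convert 0b110110 (binary) → 32 + 16 + 4 + 2 = 54 (decimal)
Compute 27 × 54 = 1458
1458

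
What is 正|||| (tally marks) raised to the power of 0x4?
Convert 正|||| (tally marks) → 5 + 4 = 9 (decimal)
Convert 0x4 (hexadecimal) → 4 (decimal)
Compute 9 ^ 4 = 6561
6561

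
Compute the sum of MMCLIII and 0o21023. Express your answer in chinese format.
Convert MMCLIII (Roman numeral) → 1000 + 1000 + 100 + 50 + 1 + 1 + 1 = 2153 (decimal)
Convert 0o21023 (octal) → 2×4096 + 1×512 + 2×8 + 3 = 8723 (decimal)
Compute 2153 + 8723 = 10876
Convert 10876 (decimal) → 10876 = 1×10000 + 8×100 + 7×10 + 6 → 一万零八百七十六 (Chinese numeral)
一万零八百七十六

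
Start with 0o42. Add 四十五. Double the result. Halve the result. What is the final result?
Convert 0o42 (octal) → 4×8 + 2 = 34 (decimal)
Start: 34
Convert 四十五 (Chinese numeral) → 4×10 + 5 = 45 (decimal)
34 + 45 = 79
79 × 2 = 158
158 ÷ 2 = 79
79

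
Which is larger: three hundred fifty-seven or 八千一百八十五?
Convert three hundred fifty-seven (English words) → 3×100 + 57 = 357 (decimal)
Convert 八千一百八十五 (Chinese numeral) → 8×1000 + 1×100 + 8×10 + 5 = 8185 (decimal)
Compare 357 vs 8185: larger = 8185
8185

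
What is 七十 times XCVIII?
Convert 七十 (Chinese numeral) → 7×10 = 70 (decimal)
Convert XCVIII (Roman numeral) → 90 + 5 + 1 + 1 + 1 = 98 (decimal)
Compute 70 × 98 = 6860
6860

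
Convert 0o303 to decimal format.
Convert 0o303 (octal) → 3×64 + 3 = 195 (decimal)
195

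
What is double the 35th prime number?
The 35th prime number = 149
Compute 149 × 2 = 298
298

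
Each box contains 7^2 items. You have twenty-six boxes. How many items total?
Convert 7^2 (power) → 49 (decimal)
Convert twenty-six (English words) → 26 (decimal)
Compute 49 × 26 = 1274
1274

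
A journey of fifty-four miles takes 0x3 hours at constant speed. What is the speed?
Convert fifty-four (English words) → 54 (decimal)
Convert 0x3 (hexadecimal) → 3 (decimal)
Compute 54 ÷ 3 = 18
18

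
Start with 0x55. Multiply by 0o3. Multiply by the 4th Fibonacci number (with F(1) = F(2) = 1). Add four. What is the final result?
Convert 0x55 (hexadecimal) → 5×16 + 5 = 85 (decimal)
Start: 85
Convert 0o3 (octal) → 3 (decimal)
85 × 3 = 255
Convert the 4th Fibonacci number (with F(1) = F(2) = 1) (Fibonacci index) → 1, 1, 2, 3 → 3 (decimal)
255 × 3 = 765
Convert four (English words) → 4 (decimal)
765 + 4 = 769
769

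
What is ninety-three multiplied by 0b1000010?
Convert ninety-three (English words) → 93 (decimal)
Convert 0b1000010 (binary) → 64 + 2 = 66 (decimal)
Compute 93 × 66 = 6138
6138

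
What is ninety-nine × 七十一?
Convert ninety-nine (English words) → 99 (decimal)
Convert 七十一 (Chinese numeral) → 7×10 + 1 = 71 (decimal)
Compute 99 × 71 = 7029
7029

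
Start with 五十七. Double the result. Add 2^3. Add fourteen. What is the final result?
Convert 五十七 (Chinese numeral) → 5×10 + 7 = 57 (decimal)
Start: 57
57 × 2 = 114
Convert 2^3 (power) → 8 (decimal)
114 + 8 = 122
Convert fourteen (English words) → 14 (decimal)
122 + 14 = 136
136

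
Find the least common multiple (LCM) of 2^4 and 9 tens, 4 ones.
Convert 2^4 (power) → 16 (decimal)
Convert 9 tens, 4 ones (place-value notation) → 9×10 + 4 = 94 (decimal)
Compute lcm(16, 94) = 752
752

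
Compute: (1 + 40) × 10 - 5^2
Convert 5^2 (power) → 25 (decimal)
Expression in decimal: (1 + 40) × 10 - 25
Parentheses first: 1 + 40 = 41
Multiply: 41 × 10 = 410
Subtract: 410 - 25 = 385
385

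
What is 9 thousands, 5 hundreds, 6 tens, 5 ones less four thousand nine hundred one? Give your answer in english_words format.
Convert 9 thousands, 5 hundreds, 6 tens, 5 ones (place-value notation) → 9×1000 + 5×100 + 6×10 + 5 = 9565 (decimal)
Convert four thousand nine hundred one (English words) → 4×1000 + 9×100 + 1 = 4901 (decimal)
Compute 9565 - 4901 = 4664
Convert 4664 (decimal) → 4664 = 4×1000 + 6×100 + 64 → four thousand six hundred sixty-four (English words)
four thousand six hundred sixty-four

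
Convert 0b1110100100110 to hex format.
Convert 0b1110100100110 (binary) → 4096 + 2048 + 1024 + 256 + 32 + 4 + 2 = 7462 (decimal)
Convert 7462 (decimal) → 7462 = 1×4096 + 13×256 + 2×16 + 6 → 0x1D26 (hexadecimal)
0x1D26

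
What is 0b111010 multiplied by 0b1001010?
Convert 0b111010 (binary) → 32 + 16 + 8 + 2 = 58 (decimal)
Convert 0b1001010 (binary) → 64 + 8 + 2 = 74 (decimal)
Compute 58 × 74 = 4292
4292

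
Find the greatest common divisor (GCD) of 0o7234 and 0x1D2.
Convert 0o7234 (octal) → 7×512 + 2×64 + 3×8 + 4 = 3740 (decimal)
Convert 0x1D2 (hexadecimal) → 1×256 + 13×16 + 2 = 466 (decimal)
Compute gcd(3740, 466) = 2
2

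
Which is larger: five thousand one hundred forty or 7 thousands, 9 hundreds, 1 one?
Convert five thousand one hundred forty (English words) → 5×1000 + 1×100 + 40 = 5140 (decimal)
Convert 7 thousands, 9 hundreds, 1 one (place-value notation) → 7×1000 + 9×100 + 1 = 7901 (decimal)
Compare 5140 vs 7901: larger = 7901
7901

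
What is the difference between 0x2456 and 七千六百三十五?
Convert 0x2456 (hexadecimal) → 2×4096 + 4×256 + 5×16 + 6 = 9302 (decimal)
Convert 七千六百三十五 (Chinese numeral) → 7×1000 + 6×100 + 3×10 + 5 = 7635 (decimal)
Difference: |9302 - 7635| = 1667
1667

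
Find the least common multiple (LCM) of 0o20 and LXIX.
Convert 0o20 (octal) → 2×8 = 16 (decimal)
Convert LXIX (Roman numeral) → 50 + 10 + 9 = 69 (decimal)
Compute lcm(16, 69) = 1104
1104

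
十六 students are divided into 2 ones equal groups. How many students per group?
Convert 十六 (Chinese numeral) → 1×10 + 6 = 16 (decimal)
Convert 2 ones (place-value notation) → 2 (decimal)
Compute 16 ÷ 2 = 8
8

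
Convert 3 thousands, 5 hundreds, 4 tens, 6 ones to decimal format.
Convert 3 thousands, 5 hundreds, 4 tens, 6 ones (place-value notation) → 3×1000 + 5×100 + 4×10 + 6 = 3546 (decimal)
3546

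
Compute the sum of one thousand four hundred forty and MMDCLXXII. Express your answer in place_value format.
Convert one thousand four hundred forty (English words) → 1×1000 + 4×100 + 40 = 1440 (decimal)
Convert MMDCLXXII (Roman numeral) → 1000 + 1000 + 500 + 100 + 50 + 10 + 10 + 1 + 1 = 2672 (decimal)
Compute 1440 + 2672 = 4112
Convert 4112 (decimal) → 4112 = 4×1000 + 1×100 + 1×10 + 2 → 4 thousands, 1 hundred, 1 ten, 2 ones (place-value notation)
4 thousands, 1 hundred, 1 ten, 2 ones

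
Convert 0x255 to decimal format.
Convert 0x255 (hexadecimal) → 2×256 + 5×16 + 5 = 597 (decimal)
597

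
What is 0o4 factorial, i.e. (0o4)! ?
Convert 0o4 (octal) → 4 (decimal)
Compute 4! = 24
24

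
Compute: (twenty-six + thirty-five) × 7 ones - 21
Convert twenty-six (English words) → 26 (decimal)
Convert thirty-five (English words) → 35 (decimal)
Convert 7 ones (place-value notation) → 7 (decimal)
Expression in decimal: (26 + 35) × 7 - 21
Parentheses first: 26 + 35 = 61
Multiply: 61 × 7 = 427
Subtract: 427 - 21 = 406
406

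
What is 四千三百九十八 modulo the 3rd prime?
Convert 四千三百九十八 (Chinese numeral) → 4×1000 + 3×100 + 9×10 + 8 = 4398 (decimal)
Convert the 3rd prime (prime index) → 5 (decimal)
Compute 4398 mod 5 = 3
3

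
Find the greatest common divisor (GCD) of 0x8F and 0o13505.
Convert 0x8F (hexadecimal) → 8×16 + 15 = 143 (decimal)
Convert 0o13505 (octal) → 1×4096 + 3×512 + 5×64 + 5 = 5957 (decimal)
Compute gcd(143, 5957) = 1
1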